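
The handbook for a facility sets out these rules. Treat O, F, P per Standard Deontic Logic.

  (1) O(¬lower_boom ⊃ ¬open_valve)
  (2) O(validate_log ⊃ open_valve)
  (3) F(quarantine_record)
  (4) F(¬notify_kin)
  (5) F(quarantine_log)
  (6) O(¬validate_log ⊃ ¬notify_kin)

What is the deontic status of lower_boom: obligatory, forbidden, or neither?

Premise 4 is F(¬notify_kin), i.e. O(notify_kin).
Premise 6 is O(¬validate_log ⊃ ¬notify_kin); contrapositively O(notify_kin ⊃ validate_log). Since O(notify_kin) holds, K gives O(validate_log).
From O(validate_log) and premise 2, O(validate_log ⊃ open_valve), we obtain O(open_valve).
Premise 1, O(¬lower_boom ⊃ ¬open_valve), contraposes to O(open_valve ⊃ lower_boom); with O(open_valve) we get O(lower_boom).
Premises 3, 5 do not contribute to this derivation.
Hence lower_boom is obligatory.

Obligatory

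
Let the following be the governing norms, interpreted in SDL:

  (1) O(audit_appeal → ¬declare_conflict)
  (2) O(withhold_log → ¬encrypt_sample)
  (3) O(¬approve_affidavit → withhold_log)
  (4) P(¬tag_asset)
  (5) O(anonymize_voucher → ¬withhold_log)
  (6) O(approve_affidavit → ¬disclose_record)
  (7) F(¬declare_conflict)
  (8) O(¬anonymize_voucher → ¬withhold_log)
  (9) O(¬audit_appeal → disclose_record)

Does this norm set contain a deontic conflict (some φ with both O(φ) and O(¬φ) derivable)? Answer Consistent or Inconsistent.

Premises 8 and 5 are O(¬anonymize_voucher → ¬withhold_log) and O(anonymize_voucher → ¬withhold_log); every ideal world satisfies ¬anonymize_voucher or anonymize_voucher, so in either case ¬withhold_log holds — hence O(¬withhold_log).
The contrapositive of premise 3 (O(¬approve_affidavit → withhold_log)) is O(¬withhold_log → approve_affidavit), and O(¬withhold_log) is already established, so O(approve_affidavit).
Applying K to premise 6 (O(approve_affidavit → ¬disclose_record)) and O(approve_affidavit) yields O(¬disclose_record).
The contrapositive of premise 9 (O(¬audit_appeal → disclose_record)) is O(¬disclose_record → audit_appeal), and O(¬disclose_record) is already established, so O(audit_appeal).
With premise 1, O(audit_appeal → ¬declare_conflict), the K-axiom yields O(¬declare_conflict).
But premise 7, F(¬declare_conflict), means O(declare_conflict).
We now have both O(¬declare_conflict) and O(declare_conflict) — declare_conflict is simultaneously obligatory and forbidden, violating the D-axiom.

Inconsistent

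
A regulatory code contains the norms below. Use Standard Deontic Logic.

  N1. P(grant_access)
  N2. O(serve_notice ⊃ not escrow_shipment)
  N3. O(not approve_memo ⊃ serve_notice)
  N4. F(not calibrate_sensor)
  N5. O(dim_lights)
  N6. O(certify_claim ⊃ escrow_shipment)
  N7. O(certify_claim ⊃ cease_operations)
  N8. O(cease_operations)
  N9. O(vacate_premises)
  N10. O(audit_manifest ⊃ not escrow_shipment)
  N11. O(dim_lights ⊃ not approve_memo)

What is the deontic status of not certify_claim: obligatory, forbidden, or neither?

From premise 5 we have O(dim_lights).
With premise 11, O(dim_lights ⊃ not approve_memo), the K-axiom yields O(not approve_memo).
Premise 3 is O(not approve_memo ⊃ serve_notice); since O(not approve_memo), deontic closure gives O(serve_notice).
Applying K to premise 2 (O(serve_notice ⊃ not escrow_shipment)) and O(serve_notice) yields O(not escrow_shipment).
The contrapositive of premise 6 (O(certify_claim ⊃ escrow_shipment)) is O(not escrow_shipment ⊃ not certify_claim), and O(not escrow_shipment) is already established, so O(not certify_claim).
Premises 1, 4, 7, 8, 9, 10 do not contribute to this derivation.
Hence not certify_claim is obligatory.

Obligatory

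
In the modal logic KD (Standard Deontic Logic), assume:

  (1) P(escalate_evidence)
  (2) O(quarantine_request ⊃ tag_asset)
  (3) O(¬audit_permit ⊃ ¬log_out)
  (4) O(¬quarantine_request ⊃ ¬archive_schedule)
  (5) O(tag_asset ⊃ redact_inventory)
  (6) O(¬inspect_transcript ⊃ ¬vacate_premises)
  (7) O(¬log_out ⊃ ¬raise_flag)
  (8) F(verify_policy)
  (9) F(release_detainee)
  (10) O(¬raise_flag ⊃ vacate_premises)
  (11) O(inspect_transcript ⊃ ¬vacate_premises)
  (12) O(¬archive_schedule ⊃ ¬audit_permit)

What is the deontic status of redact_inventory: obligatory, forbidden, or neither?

By case analysis on inspect_transcript: premise 11 gives O(inspect_transcript ⊃ ¬vacate_premises) and premise 6 gives O(¬inspect_transcript ⊃ ¬vacate_premises), so O(¬vacate_premises) either way.
The contrapositive of premise 10 (O(¬raise_flag ⊃ vacate_premises)) is O(¬vacate_premises ⊃ raise_flag), and O(¬vacate_premises) is already established, so O(raise_flag).
The contrapositive of premise 7 (O(¬log_out ⊃ ¬raise_flag)) is O(raise_flag ⊃ log_out), and O(raise_flag) is already established, so O(log_out).
The contrapositive of premise 3 (O(¬audit_permit ⊃ ¬log_out)) is O(log_out ⊃ audit_permit), and O(log_out) is already established, so O(audit_permit).
The contrapositive of premise 12 (O(¬archive_schedule ⊃ ¬audit_permit)) is O(audit_permit ⊃ archive_schedule), and O(audit_permit) is already established, so O(archive_schedule).
Premise 4 is O(¬quarantine_request ⊃ ¬archive_schedule); contrapositively O(archive_schedule ⊃ quarantine_request). Since O(archive_schedule) holds, K gives O(quarantine_request).
With premise 2, O(quarantine_request ⊃ tag_asset), the K-axiom yields O(tag_asset).
Premise 5 is O(tag_asset ⊃ redact_inventory); since O(tag_asset), deontic closure gives O(redact_inventory).
Premises 1, 8, 9 do not contribute to this derivation.
Hence redact_inventory is obligatory.

Obligatory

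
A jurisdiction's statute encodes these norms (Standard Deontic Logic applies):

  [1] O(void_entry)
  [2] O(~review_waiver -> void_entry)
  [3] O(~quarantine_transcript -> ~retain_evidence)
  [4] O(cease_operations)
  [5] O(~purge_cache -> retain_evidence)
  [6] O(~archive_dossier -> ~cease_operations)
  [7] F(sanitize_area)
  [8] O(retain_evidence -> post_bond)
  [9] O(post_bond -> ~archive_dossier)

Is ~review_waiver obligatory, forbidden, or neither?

Neither

Premise 2 is O(~review_waiver -> void_entry); even if O(void_entry) held, inferring O(~review_waiver) would be affirming the consequent — invalid.
No premise or chain of K-axiom applications forces O(~review_waiver), and none forces O(review_waiver). So ~review_waiver is neither obligatory nor forbidden under these norms.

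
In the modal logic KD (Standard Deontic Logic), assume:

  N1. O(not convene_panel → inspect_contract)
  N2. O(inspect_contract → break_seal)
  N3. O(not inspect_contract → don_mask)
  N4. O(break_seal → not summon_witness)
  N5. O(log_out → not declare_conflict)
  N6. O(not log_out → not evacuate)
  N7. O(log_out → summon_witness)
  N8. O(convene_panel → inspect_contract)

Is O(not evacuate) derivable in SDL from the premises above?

Yes

Premises 1 and 8 cover both cases: O(not convene_panel → inspect_contract) and O(convene_panel → inspect_contract). Since not convene_panel ∨ convene_panel is a tautology, O(inspect_contract) follows.
From O(inspect_contract) and premise 2, O(inspect_contract → break_seal), we obtain O(break_seal).
With premise 4, O(break_seal → not summon_witness), the K-axiom yields O(not summon_witness).
Premise 7, O(log_out → summon_witness), contraposes to O(not summon_witness → not log_out); with O(not summon_witness) we get O(not log_out).
From O(not log_out) and premise 6, O(not log_out → not evacuate), we obtain O(not evacuate).
Premises 3, 5 do not contribute to this derivation.
So O(not evacuate) follows.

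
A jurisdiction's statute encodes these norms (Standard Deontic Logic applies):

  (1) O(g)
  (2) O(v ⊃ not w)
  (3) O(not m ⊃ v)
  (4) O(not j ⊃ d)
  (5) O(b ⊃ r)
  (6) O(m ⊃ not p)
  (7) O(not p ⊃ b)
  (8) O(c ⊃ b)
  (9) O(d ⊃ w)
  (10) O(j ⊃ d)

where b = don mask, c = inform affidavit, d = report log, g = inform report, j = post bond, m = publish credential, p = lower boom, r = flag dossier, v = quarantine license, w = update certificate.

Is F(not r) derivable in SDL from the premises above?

Yes

Premises 10 and 4 are O(j ⊃ d) and O(not j ⊃ d); every ideal world satisfies j or not j, so in either case d holds — hence O(d).
Applying K to premise 9 (O(d ⊃ w)) and O(d) yields O(w).
Premise 2, O(v ⊃ not w), contraposes to O(w ⊃ not v); with O(w) we get O(not v).
Premise 3, O(not m ⊃ v), contraposes to O(not v ⊃ m); with O(not v) we get O(m).
Premise 6 is O(m ⊃ not p); since O(m), deontic closure gives O(not p).
Premise 7 is O(not p ⊃ b); since O(not p), deontic closure gives O(b).
With premise 5, O(b ⊃ r), the K-axiom yields O(r).
Premises 1, 8 do not contribute to this derivation.
So O(r) holds, i.e. F(not r). The claim follows.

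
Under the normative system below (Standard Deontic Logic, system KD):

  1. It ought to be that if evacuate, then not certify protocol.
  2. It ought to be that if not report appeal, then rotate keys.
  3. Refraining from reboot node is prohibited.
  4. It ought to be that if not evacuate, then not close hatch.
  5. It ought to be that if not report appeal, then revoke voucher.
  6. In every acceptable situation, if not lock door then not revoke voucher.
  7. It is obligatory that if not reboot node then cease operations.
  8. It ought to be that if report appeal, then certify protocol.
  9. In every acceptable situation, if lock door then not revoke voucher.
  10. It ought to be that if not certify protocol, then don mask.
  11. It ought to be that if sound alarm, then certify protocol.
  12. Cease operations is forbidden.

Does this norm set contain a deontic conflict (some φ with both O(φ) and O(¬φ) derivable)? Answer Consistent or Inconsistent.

Consistent

Premise 7 is O(¬reboot_node → cease_operations), but O(¬reboot_node) is not derivable from the premises, so it does not yield O(cease_operations).
So O(cease_operations) is not derivable, and the apparent clash with O(¬cease_operations) does not arise.
A world satisfying every obligation exists (e.g. cease_operations=false, certify_protocol=true, close_hatch=false, don_mask=false, evacuate=false, lock_door=false, reboot_node=true, report_appeal=true, revoke_voucher=false, rotate_keys=false, sound_alarm=false); no atom is both obligatory and forbidden, so the set is consistent.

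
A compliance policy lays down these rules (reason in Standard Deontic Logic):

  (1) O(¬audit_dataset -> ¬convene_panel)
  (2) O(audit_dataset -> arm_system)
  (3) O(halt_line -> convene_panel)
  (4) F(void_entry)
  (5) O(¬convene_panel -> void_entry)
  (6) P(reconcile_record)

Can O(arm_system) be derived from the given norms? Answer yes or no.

Yes

Premise 4, F(void_entry), is equivalent to O(¬void_entry).
Premise 5 is O(¬convene_panel -> void_entry); contrapositively O(¬void_entry -> convene_panel). Since O(¬void_entry) holds, K gives O(convene_panel).
Premise 1, O(¬audit_dataset -> ¬convene_panel), contraposes to O(convene_panel -> audit_dataset); with O(convene_panel) we get O(audit_dataset).
Premise 2 is O(audit_dataset -> arm_system); since O(audit_dataset), deontic closure gives O(arm_system).
Premises 3, 6 do not contribute to this derivation.
So O(arm_system) follows.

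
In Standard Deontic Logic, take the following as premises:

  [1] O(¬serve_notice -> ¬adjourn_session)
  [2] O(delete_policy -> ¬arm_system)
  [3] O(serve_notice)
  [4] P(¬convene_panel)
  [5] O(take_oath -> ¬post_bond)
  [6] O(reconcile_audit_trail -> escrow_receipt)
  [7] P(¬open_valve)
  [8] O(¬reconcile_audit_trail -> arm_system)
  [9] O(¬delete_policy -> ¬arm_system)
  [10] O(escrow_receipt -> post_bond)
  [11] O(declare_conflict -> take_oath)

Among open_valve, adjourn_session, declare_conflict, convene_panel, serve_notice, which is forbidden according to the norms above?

By case analysis on delete_policy: premise 2 gives O(delete_policy -> ¬arm_system) and premise 9 gives O(¬delete_policy -> ¬arm_system), so O(¬arm_system) either way.
Premise 8, O(¬reconcile_audit_trail -> arm_system), contraposes to O(¬arm_system -> reconcile_audit_trail); with O(¬arm_system) we get O(reconcile_audit_trail).
Applying K to premise 6 (O(reconcile_audit_trail -> escrow_receipt)) and O(reconcile_audit_trail) yields O(escrow_receipt).
From O(escrow_receipt) and premise 10, O(escrow_receipt -> post_bond), we obtain O(post_bond).
Premise 5, O(take_oath -> ¬post_bond), contraposes to O(post_bond -> ¬take_oath); with O(post_bond) we get O(¬take_oath).
Premise 11, O(declare_conflict -> take_oath), contraposes to O(¬take_oath -> ¬declare_conflict); with O(¬take_oath) we get O(¬declare_conflict).
So O(¬declare_conflict) holds, i.e. declare_conflict is forbidden. None of the other listed options is forbidden under the premises.

declare_conflict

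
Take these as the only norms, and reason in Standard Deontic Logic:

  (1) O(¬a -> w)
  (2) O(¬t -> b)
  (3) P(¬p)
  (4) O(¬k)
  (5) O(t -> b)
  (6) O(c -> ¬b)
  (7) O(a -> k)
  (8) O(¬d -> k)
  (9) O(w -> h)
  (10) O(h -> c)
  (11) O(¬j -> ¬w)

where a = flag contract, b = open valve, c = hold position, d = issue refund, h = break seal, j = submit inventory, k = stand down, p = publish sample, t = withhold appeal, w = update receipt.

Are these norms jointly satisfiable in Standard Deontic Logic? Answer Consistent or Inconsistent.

Inconsistent

By case analysis on t: premise 5 gives O(t -> b) and premise 2 gives O(¬t -> b), so O(b) either way.
The contrapositive of premise 6 (O(c -> ¬b)) is O(b -> ¬c), and O(b) is already established, so O(¬c).
The contrapositive of premise 10 (O(h -> c)) is O(¬c -> ¬h), and O(¬c) is already established, so O(¬h).
Premise 9, O(w -> h), contraposes to O(¬h -> ¬w); with O(¬h) we get O(¬w).
The contrapositive of premise 1 (O(¬a -> w)) is O(¬w -> a), and O(¬w) is already established, so O(a).
Applying K to premise 7 (O(a -> k)) and O(a) yields O(k).
However, premise 4 gives O(¬k).
We now have both O(k) and O(¬k) — k is simultaneously obligatory and forbidden, violating the D-axiom.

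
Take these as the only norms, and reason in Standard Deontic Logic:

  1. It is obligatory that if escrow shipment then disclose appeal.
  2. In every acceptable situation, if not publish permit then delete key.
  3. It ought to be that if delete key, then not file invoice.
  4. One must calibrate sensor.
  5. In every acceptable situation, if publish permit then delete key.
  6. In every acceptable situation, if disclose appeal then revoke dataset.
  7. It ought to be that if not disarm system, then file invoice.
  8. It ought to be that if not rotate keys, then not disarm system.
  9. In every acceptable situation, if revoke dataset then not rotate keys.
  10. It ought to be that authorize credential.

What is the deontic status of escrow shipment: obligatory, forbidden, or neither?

Forbidden

Premises 5 and 2 are O(publish_permit → delete_key) and O(¬publish_permit → delete_key); every ideal world satisfies publish_permit or ¬publish_permit, so in either case delete_key holds — hence O(delete_key).
Premise 3 is O(delete_key → ¬file_invoice); since O(delete_key), deontic closure gives O(¬file_invoice).
The contrapositive of premise 7 (O(¬disarm_system → file_invoice)) is O(¬file_invoice → disarm_system), and O(¬file_invoice) is already established, so O(disarm_system).
Premise 8 is O(¬rotate_keys → ¬disarm_system); contrapositively O(disarm_system → rotate_keys). Since O(disarm_system) holds, K gives O(rotate_keys).
Premise 9, O(revoke_dataset → ¬rotate_keys), contraposes to O(rotate_keys → ¬revoke_dataset); with O(rotate_keys) we get O(¬revoke_dataset).
Premise 6 is O(disclose_appeal → revoke_dataset); contrapositively O(¬revoke_dataset → ¬disclose_appeal). Since O(¬revoke_dataset) holds, K gives O(¬disclose_appeal).
Premise 1, O(escrow_shipment → disclose_appeal), contraposes to O(¬disclose_appeal → ¬escrow_shipment); with O(¬disclose_appeal) we get O(¬escrow_shipment).
Premises 4, 10 do not contribute to this derivation.
Thus O(¬escrow_shipment), which is F(escrow_shipment): escrow_shipment is forbidden.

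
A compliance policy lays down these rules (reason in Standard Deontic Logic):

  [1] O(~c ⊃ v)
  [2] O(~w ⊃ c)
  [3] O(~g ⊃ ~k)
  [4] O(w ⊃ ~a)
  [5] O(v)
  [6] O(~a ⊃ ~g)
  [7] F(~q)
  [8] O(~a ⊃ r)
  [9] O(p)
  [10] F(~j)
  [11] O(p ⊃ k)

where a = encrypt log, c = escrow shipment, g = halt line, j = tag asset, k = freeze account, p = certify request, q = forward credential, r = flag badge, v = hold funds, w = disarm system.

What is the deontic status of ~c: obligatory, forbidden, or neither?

From premise 9 we have O(p).
Premise 11 is O(p ⊃ k); since O(p), deontic closure gives O(k).
The contrapositive of premise 3 (O(~g ⊃ ~k)) is O(k ⊃ g), and O(k) is already established, so O(g).
Premise 6 is O(~a ⊃ ~g); contrapositively O(g ⊃ a). Since O(g) holds, K gives O(a).
The contrapositive of premise 4 (O(w ⊃ ~a)) is O(a ⊃ ~w), and O(a) is already established, so O(~w).
Applying K to premise 2 (O(~w ⊃ c)) and O(~w) yields O(c).
Premises 1, 5, 7, 8, 10 do not contribute to this derivation.
Thus O(c), which is F(~c): ~c is forbidden.

Forbidden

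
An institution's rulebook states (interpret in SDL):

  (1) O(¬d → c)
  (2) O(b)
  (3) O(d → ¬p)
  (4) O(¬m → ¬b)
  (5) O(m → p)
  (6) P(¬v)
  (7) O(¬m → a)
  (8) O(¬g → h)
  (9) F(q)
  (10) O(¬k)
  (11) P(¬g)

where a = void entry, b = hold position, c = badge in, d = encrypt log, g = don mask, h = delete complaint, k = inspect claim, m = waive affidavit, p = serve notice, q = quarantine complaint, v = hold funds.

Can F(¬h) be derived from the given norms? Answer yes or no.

Premise 8 is O(¬g → h), but O(¬g) is not derivable from the premises (the permission P(¬g) asserts only ¬O(g), not O(¬g)), so it does not yield O(h).
No other premise forces O(h). An ideal world satisfying every premise can still have ¬h true, so F(¬h) is not derivable.

No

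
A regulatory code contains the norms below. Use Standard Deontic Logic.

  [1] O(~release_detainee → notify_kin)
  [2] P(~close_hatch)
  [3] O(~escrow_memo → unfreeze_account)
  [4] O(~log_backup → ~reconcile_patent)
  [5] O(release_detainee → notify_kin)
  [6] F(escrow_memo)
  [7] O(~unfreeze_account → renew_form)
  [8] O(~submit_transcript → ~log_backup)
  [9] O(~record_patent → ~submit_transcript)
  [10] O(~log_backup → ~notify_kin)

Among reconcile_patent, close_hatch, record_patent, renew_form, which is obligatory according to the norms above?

record_patent

Premises 1 and 5 are O(~release_detainee → notify_kin) and O(release_detainee → notify_kin); every ideal world satisfies ~release_detainee or release_detainee, so in either case notify_kin holds — hence O(notify_kin).
Premise 10 is O(~log_backup → ~notify_kin); contrapositively O(notify_kin → log_backup). Since O(notify_kin) holds, K gives O(log_backup).
The contrapositive of premise 8 (O(~submit_transcript → ~log_backup)) is O(log_backup → submit_transcript), and O(log_backup) is already established, so O(submit_transcript).
Premise 9 is O(~record_patent → ~submit_transcript); contrapositively O(submit_transcript → record_patent). Since O(submit_transcript) holds, K gives O(record_patent).
So O(record_patent) holds — record_patent is obligatory. None of the other listed options is made obligatory by any chain of premises.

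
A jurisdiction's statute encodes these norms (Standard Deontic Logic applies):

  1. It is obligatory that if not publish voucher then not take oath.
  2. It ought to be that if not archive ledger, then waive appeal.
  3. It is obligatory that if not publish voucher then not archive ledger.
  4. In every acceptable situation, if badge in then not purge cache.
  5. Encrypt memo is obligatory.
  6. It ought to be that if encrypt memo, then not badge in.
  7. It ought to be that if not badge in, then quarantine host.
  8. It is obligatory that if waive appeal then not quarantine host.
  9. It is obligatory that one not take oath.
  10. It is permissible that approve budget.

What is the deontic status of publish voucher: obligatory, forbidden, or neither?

Premise 5 states O(encrypt_memo) outright.
Applying K to premise 6 (O(encrypt_memo → ¬badge_in)) and O(encrypt_memo) yields O(¬badge_in).
Premise 7 is O(¬badge_in → quarantine_host); since O(¬badge_in), deontic closure gives O(quarantine_host).
Premise 8 is O(waive_appeal → ¬quarantine_host); contrapositively O(quarantine_host → ¬waive_appeal). Since O(quarantine_host) holds, K gives O(¬waive_appeal).
Premise 2, O(¬archive_ledger → waive_appeal), contraposes to O(¬waive_appeal → archive_ledger); with O(¬waive_appeal) we get O(archive_ledger).
The contrapositive of premise 3 (O(¬publish_voucher → ¬archive_ledger)) is O(archive_ledger → publish_voucher), and O(archive_ledger) is already established, so O(publish_voucher).
Premises 1, 4, 9, 10 do not contribute to this derivation.
Hence publish_voucher is obligatory.

Obligatory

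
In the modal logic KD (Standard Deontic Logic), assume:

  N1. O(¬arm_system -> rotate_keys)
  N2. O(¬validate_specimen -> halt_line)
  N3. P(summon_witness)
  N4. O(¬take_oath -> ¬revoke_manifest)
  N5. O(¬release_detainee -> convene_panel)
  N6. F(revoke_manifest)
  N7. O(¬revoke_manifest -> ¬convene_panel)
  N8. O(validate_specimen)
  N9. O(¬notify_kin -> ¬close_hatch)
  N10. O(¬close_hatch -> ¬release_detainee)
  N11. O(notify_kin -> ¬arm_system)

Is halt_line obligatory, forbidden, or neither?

Premise 2 is O(¬validate_specimen -> halt_line), but O(¬validate_specimen) is not derivable from the premises, so it does not yield O(halt_line).
No premise or chain of K-axiom applications forces O(halt_line), and none forces O(¬halt_line). So halt_line is neither obligatory nor forbidden under these norms.

Neither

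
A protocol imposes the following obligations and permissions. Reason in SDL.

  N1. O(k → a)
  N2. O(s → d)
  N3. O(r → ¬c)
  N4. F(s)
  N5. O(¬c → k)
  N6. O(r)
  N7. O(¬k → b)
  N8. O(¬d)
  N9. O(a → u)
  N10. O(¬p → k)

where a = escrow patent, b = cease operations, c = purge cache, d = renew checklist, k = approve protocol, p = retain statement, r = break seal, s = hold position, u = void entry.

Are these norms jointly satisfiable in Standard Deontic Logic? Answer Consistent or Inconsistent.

Consistent

Premise 2 is O(s → d), but O(s) is not derivable from the premises, so it does not yield O(d).
So O(d) is not derivable, and the apparent clash with O(¬d) does not arise.
A world satisfying every obligation exists (e.g. a=true, b=false, c=false, d=false, k=true, p=false, r=true, s=false, u=true); no atom is both obligatory and forbidden, so the set is consistent.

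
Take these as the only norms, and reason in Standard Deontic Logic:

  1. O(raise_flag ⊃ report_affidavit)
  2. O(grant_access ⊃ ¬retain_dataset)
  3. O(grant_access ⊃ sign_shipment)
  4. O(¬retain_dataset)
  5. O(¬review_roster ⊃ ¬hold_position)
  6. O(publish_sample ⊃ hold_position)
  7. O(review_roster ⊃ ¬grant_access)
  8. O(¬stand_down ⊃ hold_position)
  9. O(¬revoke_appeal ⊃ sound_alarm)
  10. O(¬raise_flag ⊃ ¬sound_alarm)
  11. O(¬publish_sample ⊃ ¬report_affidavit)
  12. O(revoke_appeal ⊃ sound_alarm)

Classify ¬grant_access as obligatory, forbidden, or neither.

Premises 9 and 12 cover both cases: O(¬revoke_appeal ⊃ sound_alarm) and O(revoke_appeal ⊃ sound_alarm). Since ¬revoke_appeal ∨ revoke_appeal is a tautology, O(sound_alarm) follows.
Premise 10 is O(¬raise_flag ⊃ ¬sound_alarm); contrapositively O(sound_alarm ⊃ raise_flag). Since O(sound_alarm) holds, K gives O(raise_flag).
From O(raise_flag) and premise 1, O(raise_flag ⊃ report_affidavit), we obtain O(report_affidavit).
Premise 11, O(¬publish_sample ⊃ ¬report_affidavit), contraposes to O(report_affidavit ⊃ publish_sample); with O(report_affidavit) we get O(publish_sample).
With premise 6, O(publish_sample ⊃ hold_position), the K-axiom yields O(hold_position).
Premise 5 is O(¬review_roster ⊃ ¬hold_position); contrapositively O(hold_position ⊃ review_roster). Since O(hold_position) holds, K gives O(review_roster).
With premise 7, O(review_roster ⊃ ¬grant_access), the K-axiom yields O(¬grant_access).
Premises 2, 3, 4, 8 do not contribute to this derivation.
Hence ¬grant_access is obligatory.

Obligatory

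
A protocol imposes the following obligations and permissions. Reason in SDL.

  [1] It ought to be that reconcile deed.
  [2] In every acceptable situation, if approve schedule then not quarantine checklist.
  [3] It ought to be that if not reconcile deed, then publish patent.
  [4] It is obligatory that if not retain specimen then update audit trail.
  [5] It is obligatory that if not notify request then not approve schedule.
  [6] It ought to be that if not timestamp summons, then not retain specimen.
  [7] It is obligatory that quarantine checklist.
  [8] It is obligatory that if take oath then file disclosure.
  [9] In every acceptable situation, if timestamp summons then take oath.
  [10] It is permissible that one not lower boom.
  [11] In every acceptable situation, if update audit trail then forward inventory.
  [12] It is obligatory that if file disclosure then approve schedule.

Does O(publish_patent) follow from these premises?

No

Premise 3 is O(¬reconcile_deed → publish_patent), but O(¬reconcile_deed) is not derivable from the premises, so it does not yield O(publish_patent).
No other premise forces O(publish_patent). An ideal world satisfying every premise can still have publish_patent false, so O(publish_patent) is not derivable.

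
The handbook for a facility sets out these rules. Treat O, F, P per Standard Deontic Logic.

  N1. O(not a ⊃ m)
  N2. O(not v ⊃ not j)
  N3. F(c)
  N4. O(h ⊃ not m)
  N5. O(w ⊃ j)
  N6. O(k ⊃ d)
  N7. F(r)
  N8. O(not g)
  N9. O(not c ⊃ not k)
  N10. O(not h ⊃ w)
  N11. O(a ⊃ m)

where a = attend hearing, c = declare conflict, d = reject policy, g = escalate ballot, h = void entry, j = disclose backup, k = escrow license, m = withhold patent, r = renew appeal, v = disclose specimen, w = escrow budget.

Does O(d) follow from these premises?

No

Premise 6 is O(k ⊃ d), but O(k) is not derivable from the premises, so it does not yield O(d).
No other premise forces O(d). An ideal world satisfying every premise can still have d false, so O(d) is not derivable.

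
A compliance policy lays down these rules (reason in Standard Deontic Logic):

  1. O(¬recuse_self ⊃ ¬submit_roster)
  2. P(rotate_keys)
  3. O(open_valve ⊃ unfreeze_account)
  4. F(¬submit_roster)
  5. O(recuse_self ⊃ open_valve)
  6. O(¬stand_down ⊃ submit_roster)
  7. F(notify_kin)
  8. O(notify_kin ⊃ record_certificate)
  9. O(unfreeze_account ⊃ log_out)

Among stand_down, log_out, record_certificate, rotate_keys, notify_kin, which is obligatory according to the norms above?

F(¬submit_roster) at premise 4 means O(submit_roster).
The contrapositive of premise 1 (O(¬recuse_self ⊃ ¬submit_roster)) is O(submit_roster ⊃ recuse_self), and O(submit_roster) is already established, so O(recuse_self).
With premise 5, O(recuse_self ⊃ open_valve), the K-axiom yields O(open_valve).
Applying K to premise 3 (O(open_valve ⊃ unfreeze_account)) and O(open_valve) yields O(unfreeze_account).
With premise 9, O(unfreeze_account ⊃ log_out), the K-axiom yields O(log_out).
So O(log_out) holds — log_out is obligatory. None of the other listed options is made obligatory by any chain of premises.

log_out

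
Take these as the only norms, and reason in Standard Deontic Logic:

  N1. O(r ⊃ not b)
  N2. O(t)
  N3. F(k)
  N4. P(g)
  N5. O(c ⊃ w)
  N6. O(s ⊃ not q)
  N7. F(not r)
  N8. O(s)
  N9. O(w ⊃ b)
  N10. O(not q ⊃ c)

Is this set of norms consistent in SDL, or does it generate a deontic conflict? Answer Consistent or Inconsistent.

Inconsistent

F(not r) at premise 7 means O(r).
With premise 1, O(r ⊃ not b), the K-axiom yields O(not b).
The contrapositive of premise 9 (O(w ⊃ b)) is O(not b ⊃ not w), and O(not b) is already established, so O(not w).
Premise 5 is O(c ⊃ w); contrapositively O(not w ⊃ not c). Since O(not w) holds, K gives O(not c).
Premise 10, O(not q ⊃ c), contraposes to O(not c ⊃ q); with O(not c) we get O(q).
Premise 6 is O(s ⊃ not q); contrapositively O(q ⊃ not s). Since O(q) holds, K gives O(not s).
But premise 8 directly asserts O(s).
We now have both O(not s) and O(s) — s is simultaneously obligatory and forbidden, violating the D-axiom.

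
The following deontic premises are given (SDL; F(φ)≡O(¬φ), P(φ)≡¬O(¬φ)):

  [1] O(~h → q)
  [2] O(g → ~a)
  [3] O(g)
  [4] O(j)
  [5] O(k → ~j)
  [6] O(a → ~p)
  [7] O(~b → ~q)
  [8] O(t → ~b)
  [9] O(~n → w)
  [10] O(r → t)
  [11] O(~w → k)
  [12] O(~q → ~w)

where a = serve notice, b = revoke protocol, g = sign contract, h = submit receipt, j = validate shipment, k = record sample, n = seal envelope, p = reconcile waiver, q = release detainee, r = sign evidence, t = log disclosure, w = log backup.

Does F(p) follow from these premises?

Premise 6 is O(a → ~p), but O(a) is not derivable from the premises, so it does not yield O(~p).
No other premise forces O(~p). An ideal world satisfying every premise can still have p true, so F(p) is not derivable.

No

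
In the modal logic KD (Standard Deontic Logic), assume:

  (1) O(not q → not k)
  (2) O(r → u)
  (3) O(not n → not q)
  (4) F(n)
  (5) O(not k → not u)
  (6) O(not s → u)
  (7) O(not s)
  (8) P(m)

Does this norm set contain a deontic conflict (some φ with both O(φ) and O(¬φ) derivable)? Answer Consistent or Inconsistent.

Inconsistent

Premise 7 states O(not s) outright.
With premise 6, O(not s → u), the K-axiom yields O(u).
The contrapositive of premise 5 (O(not k → not u)) is O(u → k), and O(u) is already established, so O(k).
Premise 1 is O(not q → not k); contrapositively O(k → q). Since O(k) holds, K gives O(q).
The contrapositive of premise 3 (O(not n → not q)) is O(q → n), and O(q) is already established, so O(n).
But premise 4, F(n), means O(not n).
We now have both O(n) and O(not n) — n is simultaneously obligatory and forbidden, violating the D-axiom.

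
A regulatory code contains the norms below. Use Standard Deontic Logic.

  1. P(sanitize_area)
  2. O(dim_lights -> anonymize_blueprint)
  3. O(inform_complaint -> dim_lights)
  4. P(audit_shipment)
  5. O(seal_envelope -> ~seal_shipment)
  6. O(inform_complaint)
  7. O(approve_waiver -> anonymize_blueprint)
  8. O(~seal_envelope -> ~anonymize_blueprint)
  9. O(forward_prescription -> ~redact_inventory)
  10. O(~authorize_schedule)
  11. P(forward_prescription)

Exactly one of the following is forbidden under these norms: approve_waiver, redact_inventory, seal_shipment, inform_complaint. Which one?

seal_shipment

From premise 6 we have O(inform_complaint).
Premise 3 is O(inform_complaint -> dim_lights); since O(inform_complaint), deontic closure gives O(dim_lights).
Premise 2 is O(dim_lights -> anonymize_blueprint); since O(dim_lights), deontic closure gives O(anonymize_blueprint).
Premise 8, O(~seal_envelope -> ~anonymize_blueprint), contraposes to O(anonymize_blueprint -> seal_envelope); with O(anonymize_blueprint) we get O(seal_envelope).
From O(seal_envelope) and premise 5, O(seal_envelope -> ~seal_shipment), we obtain O(~seal_shipment).
So O(~seal_shipment) holds, i.e. seal_shipment is forbidden. None of the other listed options is forbidden under the premises.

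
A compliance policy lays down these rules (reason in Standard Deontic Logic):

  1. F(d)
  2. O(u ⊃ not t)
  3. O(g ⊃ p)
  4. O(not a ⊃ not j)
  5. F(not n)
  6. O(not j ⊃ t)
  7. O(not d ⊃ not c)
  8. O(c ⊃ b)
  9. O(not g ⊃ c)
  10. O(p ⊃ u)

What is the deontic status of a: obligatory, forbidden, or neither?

Obligatory

Premise 1, F(d), is equivalent to O(not d).
Applying K to premise 7 (O(not d ⊃ not c)) and O(not d) yields O(not c).
The contrapositive of premise 9 (O(not g ⊃ c)) is O(not c ⊃ g), and O(not c) is already established, so O(g).
With premise 3, O(g ⊃ p), the K-axiom yields O(p).
From O(p) and premise 10, O(p ⊃ u), we obtain O(u).
From O(u) and premise 2, O(u ⊃ not t), we obtain O(not t).
Premise 6 is O(not j ⊃ t); contrapositively O(not t ⊃ j). Since O(not t) holds, K gives O(j).
Premise 4 is O(not a ⊃ not j); contrapositively O(j ⊃ a). Since O(j) holds, K gives O(a).
Premises 5, 8 do not contribute to this derivation.
Hence a is obligatory.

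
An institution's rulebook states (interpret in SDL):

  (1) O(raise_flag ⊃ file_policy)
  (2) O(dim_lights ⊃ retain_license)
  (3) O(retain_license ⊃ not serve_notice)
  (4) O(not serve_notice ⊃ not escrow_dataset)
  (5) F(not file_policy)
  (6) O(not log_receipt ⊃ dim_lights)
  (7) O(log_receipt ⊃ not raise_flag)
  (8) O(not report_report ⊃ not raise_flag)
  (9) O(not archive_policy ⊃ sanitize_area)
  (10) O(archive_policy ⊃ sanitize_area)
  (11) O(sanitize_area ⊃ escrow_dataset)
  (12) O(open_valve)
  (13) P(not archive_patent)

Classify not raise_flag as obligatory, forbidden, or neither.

Obligatory

By case analysis on not archive_policy: premise 9 gives O(not archive_policy ⊃ sanitize_area) and premise 10 gives O(archive_policy ⊃ sanitize_area), so O(sanitize_area) either way.
With premise 11, O(sanitize_area ⊃ escrow_dataset), the K-axiom yields O(escrow_dataset).
The contrapositive of premise 4 (O(not serve_notice ⊃ not escrow_dataset)) is O(escrow_dataset ⊃ serve_notice), and O(escrow_dataset) is already established, so O(serve_notice).
Premise 3, O(retain_license ⊃ not serve_notice), contraposes to O(serve_notice ⊃ not retain_license); with O(serve_notice) we get O(not retain_license).
Premise 2 is O(dim_lights ⊃ retain_license); contrapositively O(not retain_license ⊃ not dim_lights). Since O(not retain_license) holds, K gives O(not dim_lights).
Premise 6 is O(not log_receipt ⊃ dim_lights); contrapositively O(not dim_lights ⊃ log_receipt). Since O(not dim_lights) holds, K gives O(log_receipt).
From O(log_receipt) and premise 7, O(log_receipt ⊃ not raise_flag), we obtain O(not raise_flag).
Premises 1, 5, 8, 12, 13 do not contribute to this derivation.
Hence not raise_flag is obligatory.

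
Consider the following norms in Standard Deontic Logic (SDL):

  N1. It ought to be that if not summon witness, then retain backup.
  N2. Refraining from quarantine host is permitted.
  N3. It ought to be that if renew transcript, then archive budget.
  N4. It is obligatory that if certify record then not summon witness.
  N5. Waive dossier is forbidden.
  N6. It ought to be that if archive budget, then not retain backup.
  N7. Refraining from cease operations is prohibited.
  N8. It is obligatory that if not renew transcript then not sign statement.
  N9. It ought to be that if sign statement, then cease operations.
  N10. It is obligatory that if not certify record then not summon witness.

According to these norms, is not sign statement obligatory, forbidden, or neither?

Obligatory

Premises 10 and 4 cover both cases: O(¬certify_record → ¬summon_witness) and O(certify_record → ¬summon_witness). Since ¬certify_record ∨ certify_record is a tautology, O(¬summon_witness) follows.
Applying K to premise 1 (O(¬summon_witness → retain_backup)) and O(¬summon_witness) yields O(retain_backup).
Premise 6, O(archive_budget → ¬retain_backup), contraposes to O(retain_backup → ¬archive_budget); with O(retain_backup) we get O(¬archive_budget).
Premise 3, O(renew_transcript → archive_budget), contraposes to O(¬archive_budget → ¬renew_transcript); with O(¬archive_budget) we get O(¬renew_transcript).
Premise 8 is O(¬renew_transcript → ¬sign_statement); since O(¬renew_transcript), deontic closure gives O(¬sign_statement).
Premises 2, 5, 7, 9 do not contribute to this derivation.
Hence ¬sign_statement is obligatory.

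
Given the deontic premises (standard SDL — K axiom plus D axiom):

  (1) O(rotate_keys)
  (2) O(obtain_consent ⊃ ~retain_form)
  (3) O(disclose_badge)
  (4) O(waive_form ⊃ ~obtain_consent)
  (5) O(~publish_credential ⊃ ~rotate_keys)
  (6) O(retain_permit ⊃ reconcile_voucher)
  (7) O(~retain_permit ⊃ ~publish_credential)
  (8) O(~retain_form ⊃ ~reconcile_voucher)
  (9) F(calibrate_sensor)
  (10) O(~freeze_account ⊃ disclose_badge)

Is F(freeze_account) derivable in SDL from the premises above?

No

Premise 10 is O(~freeze_account ⊃ disclose_badge); even if O(disclose_badge) held, inferring O(~freeze_account) would be affirming the consequent — invalid.
No other premise forces O(~freeze_account). An ideal world satisfying every premise can still have freeze_account true, so F(freeze_account) is not derivable.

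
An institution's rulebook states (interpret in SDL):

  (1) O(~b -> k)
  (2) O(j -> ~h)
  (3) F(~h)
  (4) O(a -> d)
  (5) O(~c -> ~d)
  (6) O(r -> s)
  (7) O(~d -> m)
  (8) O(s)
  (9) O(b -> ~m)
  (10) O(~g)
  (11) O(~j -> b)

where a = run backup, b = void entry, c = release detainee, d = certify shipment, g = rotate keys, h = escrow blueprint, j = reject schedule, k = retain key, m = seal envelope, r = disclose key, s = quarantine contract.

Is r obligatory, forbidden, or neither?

Premise 6 is O(r -> s); even if O(s) held, inferring O(r) would be affirming the consequent — invalid.
No premise or chain of K-axiom applications forces O(r), and none forces O(~r). So r is neither obligatory nor forbidden under these norms.

Neither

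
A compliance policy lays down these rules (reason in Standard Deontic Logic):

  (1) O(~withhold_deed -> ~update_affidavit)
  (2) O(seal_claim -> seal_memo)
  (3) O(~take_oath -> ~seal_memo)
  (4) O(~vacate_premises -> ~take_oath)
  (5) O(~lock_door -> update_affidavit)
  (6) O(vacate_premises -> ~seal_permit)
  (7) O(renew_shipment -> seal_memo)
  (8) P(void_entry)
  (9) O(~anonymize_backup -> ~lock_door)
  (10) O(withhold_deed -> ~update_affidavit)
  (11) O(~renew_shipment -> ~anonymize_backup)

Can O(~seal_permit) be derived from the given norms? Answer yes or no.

By case analysis on withhold_deed: premise 10 gives O(withhold_deed -> ~update_affidavit) and premise 1 gives O(~withhold_deed -> ~update_affidavit), so O(~update_affidavit) either way.
The contrapositive of premise 5 (O(~lock_door -> update_affidavit)) is O(~update_affidavit -> lock_door), and O(~update_affidavit) is already established, so O(lock_door).
Premise 9 is O(~anonymize_backup -> ~lock_door); contrapositively O(lock_door -> anonymize_backup). Since O(lock_door) holds, K gives O(anonymize_backup).
Premise 11 is O(~renew_shipment -> ~anonymize_backup); contrapositively O(anonymize_backup -> renew_shipment). Since O(anonymize_backup) holds, K gives O(renew_shipment).
Applying K to premise 7 (O(renew_shipment -> seal_memo)) and O(renew_shipment) yields O(seal_memo).
The contrapositive of premise 3 (O(~take_oath -> ~seal_memo)) is O(seal_memo -> take_oath), and O(seal_memo) is already established, so O(take_oath).
Premise 4, O(~vacate_premises -> ~take_oath), contraposes to O(take_oath -> vacate_premises); with O(take_oath) we get O(vacate_premises).
With premise 6, O(vacate_premises -> ~seal_permit), the K-axiom yields O(~seal_permit).
Premises 2, 8 do not contribute to this derivation.
So O(~seal_permit) follows.

Yes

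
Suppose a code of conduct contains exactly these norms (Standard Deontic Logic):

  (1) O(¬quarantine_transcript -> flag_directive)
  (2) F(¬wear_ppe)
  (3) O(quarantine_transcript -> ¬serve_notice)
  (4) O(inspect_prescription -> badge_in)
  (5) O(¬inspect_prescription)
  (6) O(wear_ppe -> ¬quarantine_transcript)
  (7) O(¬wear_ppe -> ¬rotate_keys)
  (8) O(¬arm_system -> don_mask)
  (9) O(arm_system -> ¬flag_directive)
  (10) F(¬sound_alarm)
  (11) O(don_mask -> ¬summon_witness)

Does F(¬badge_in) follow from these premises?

Premise 4 is O(inspect_prescription -> badge_in), but O(inspect_prescription) is not derivable from the premises, so it does not yield O(badge_in).
No other premise forces O(badge_in). An ideal world satisfying every premise can still have ¬badge_in true, so F(¬badge_in) is not derivable.

No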